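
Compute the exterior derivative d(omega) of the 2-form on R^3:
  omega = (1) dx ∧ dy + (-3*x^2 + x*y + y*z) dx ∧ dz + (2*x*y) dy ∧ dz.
d(omega) = (-x + 2*y - z) dx ∧ dy ∧ dz

For a 2-form omega = sum_{i<j} g_{ij} dx_i ∧ dx_j, the exterior derivative is
  d(omega) = sum_{i<j} d(g_{ij}) ∧ dx_i ∧ dx_j = sum_{i<j, k} (∂g_{ij}/∂x_k) dx_k ∧ dx_i ∧ dx_j.
Expand each term, using dx_k ∧ dx_i ∧ dx_j = sgn(permutation) dx_{(a)} ∧ dx_{(b)} ∧ dx_{(c)} with (a < b < c) sorted:
  d(-3*x^2 + x*y + y*z) includes (∂/∂y)(-3*x^2 + x*y + y*z) dy = (x + z) dy, which multiplied by dx ∧ dz gives (-x - z) dx ∧ dy ∧ dz
  d(2*x*y) includes (∂/∂x)(2*x*y) dx = (2*y) dx, which multiplied by dy ∧ dz gives (2*y) dx ∧ dy ∧ dz
Collecting like 3-forms: d(omega) = (-x + 2*y - z) dx ∧ dy ∧ dz.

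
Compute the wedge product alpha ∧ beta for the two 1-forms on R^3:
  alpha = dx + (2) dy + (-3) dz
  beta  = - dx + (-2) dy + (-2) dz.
alpha ∧ beta = (-5) dx ∧ dz + (-10) dy ∧ dz

Distribute the wedge, using dx_i ∧ dx_j = -dx_j ∧ dx_i and dx_i ∧ dx_i = 0. For each pair (i, j) with i < j, the coefficient of dx_i ∧ dx_j in alpha ∧ beta is (alpha_i * beta_j - alpha_j * beta_i). Collecting: alpha ∧ beta = (-5) dx ∧ dz + (-10) dy ∧ dz.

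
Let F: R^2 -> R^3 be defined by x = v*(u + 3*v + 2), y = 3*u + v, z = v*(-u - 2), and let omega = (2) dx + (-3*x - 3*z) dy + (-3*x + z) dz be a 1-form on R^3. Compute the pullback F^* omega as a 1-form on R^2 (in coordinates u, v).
F^* omega = (v*(4*u*v + 9*v^2 - 19*v + 2)) du + (4*u^2*v + 9*u*v^2 + 16*u*v + 2*u + 9*v^2 + 28*v + 4) dv

Using F^*(f dg) = (f ∘ F) d(g ∘ F), substitute each coordinate x_i by F_i(u, v) in f_i, and replace dx_i by d F_i = (∂F_i/∂u) du + (∂F_i/∂v) dv.
  For the x component: f_1(F) = 2; d F_1 = (v) du + (u + 6*v + 2) dv
  For the y component: f_2(F) = -9*v^2; d F_2 = (3) du + (1) dv
  For the z component: f_3(F) = v*(-4*u - 9*v - 8); d F_3 = (-v) du + (-u - 2) dv
Combining and collecting du, dv coefficients:
  coeff of du: v*(4*u*v + 9*v^2 - 19*v + 2)
  coeff of dv: 4*u^2*v + 9*u*v^2 + 16*u*v + 2*u + 9*v^2 + 28*v + 4
F^* omega = (v*(4*u*v + 9*v^2 - 19*v + 2)) du + (4*u^2*v + 9*u*v^2 + 16*u*v + 2*u + 9*v^2 + 28*v + 4) dv.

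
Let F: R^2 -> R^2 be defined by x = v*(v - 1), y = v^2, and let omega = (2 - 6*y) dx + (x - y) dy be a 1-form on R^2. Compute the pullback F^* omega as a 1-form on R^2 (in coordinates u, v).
F^* omega = (-12*v^3 + 4*v^2 + 4*v - 2) dv

Using F^*(f dg) = (f ∘ F) d(g ∘ F), substitute each coordinate x_i by F_i(u, v) in f_i, and replace dx_i by d F_i = (∂F_i/∂u) du + (∂F_i/∂v) dv.
  For the x component: f_1(F) = 2 - 6*v^2; d F_1 = (0) du + (2*v - 1) dv
  For the y component: f_2(F) = -v; d F_2 = (0) du + (2*v) dv
Combining and collecting du, dv coefficients:
  coeff of du: 0
  coeff of dv: -12*v^3 + 4*v^2 + 4*v - 2
F^* omega = (-12*v^3 + 4*v^2 + 4*v - 2) dv.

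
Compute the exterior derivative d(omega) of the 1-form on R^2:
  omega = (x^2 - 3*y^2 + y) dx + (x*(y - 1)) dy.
d(omega) = (7*y - 2) dx ∧ dy

For a 1-form omega = sum_i f_i dx_i, the exterior derivative is
  d(omega) = sum_{i < j} (∂f_j/∂x_i - ∂f_i/∂x_j) dx_i ∧ dx_j.
  coefficient of dx ∧ dy: ∂f_2/∂x - ∂f_1/∂y = ∂(x*(y - 1))/∂x - ∂(x^2 - 3*y^2 + y)/∂y = 7*y - 2
Assembling: d(omega) = (7*y - 2) dx ∧ dy.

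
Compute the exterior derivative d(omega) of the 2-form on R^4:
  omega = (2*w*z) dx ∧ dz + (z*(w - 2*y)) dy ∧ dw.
d(omega) = (2*z) dx ∧ dz ∧ dw + (-w + 2*y) dy ∧ dz ∧ dw

For a 2-form omega = sum_{i<j} g_{ij} dx_i ∧ dx_j, the exterior derivative is
  d(omega) = sum_{i<j} d(g_{ij}) ∧ dx_i ∧ dx_j = sum_{i<j, k} (∂g_{ij}/∂x_k) dx_k ∧ dx_i ∧ dx_j.
Expand each term, using dx_k ∧ dx_i ∧ dx_j = sgn(permutation) dx_{(a)} ∧ dx_{(b)} ∧ dx_{(c)} with (a < b < c) sorted:
  d(2*w*z) includes (∂/∂w)(2*w*z) dw = (2*z) dw, which multiplied by dx ∧ dz gives (2*z) dx ∧ dz ∧ dw
  d(z*(w - 2*y)) includes (∂/∂z)(z*(w - 2*y)) dz = (w - 2*y) dz, which multiplied by dy ∧ dw gives (-w + 2*y) dy ∧ dz ∧ dw
Collecting like 3-forms: d(omega) = (2*z) dx ∧ dz ∧ dw + (-w + 2*y) dy ∧ dz ∧ dw.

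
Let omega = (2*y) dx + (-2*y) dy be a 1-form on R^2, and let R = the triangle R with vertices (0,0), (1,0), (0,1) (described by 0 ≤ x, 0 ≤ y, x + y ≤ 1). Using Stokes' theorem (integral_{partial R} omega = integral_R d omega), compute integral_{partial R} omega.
integral_(partial R) omega = -1

Stokes: integral_partial_R omega = integral_R d omega with d omega = (∂Q/∂x - ∂P/∂y) dx ∧ dy.
  ∂Q/∂x = 0
  ∂P/∂y = 2
  integrand = ∂Q/∂x - ∂P/∂y = -2.
Integrating over R: integral_0^1 integral_0^{1-x} (-2) dy dx = -1.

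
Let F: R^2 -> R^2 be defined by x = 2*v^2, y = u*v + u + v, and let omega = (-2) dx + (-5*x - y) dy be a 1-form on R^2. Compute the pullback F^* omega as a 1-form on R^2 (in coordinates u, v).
F^* omega = (-u*v^2 - 2*u*v - u - 10*v^3 - 11*v^2 - v) du + (-u^2*v - u^2 - 10*u*v^2 - 2*u*v - u - 10*v^2 - 9*v) dv

Using F^*(f dg) = (f ∘ F) d(g ∘ F), substitute each coordinate x_i by F_i(u, v) in f_i, and replace dx_i by d F_i = (∂F_i/∂u) du + (∂F_i/∂v) dv.
  For the x component: f_1(F) = -2; d F_1 = (0) du + (4*v) dv
  For the y component: f_2(F) = -u*v - u - 10*v^2 - v; d F_2 = (v + 1) du + (u + 1) dv
Combining and collecting du, dv coefficients:
  coeff of du: -u*v^2 - 2*u*v - u - 10*v^3 - 11*v^2 - v
  coeff of dv: -u^2*v - u^2 - 10*u*v^2 - 2*u*v - u - 10*v^2 - 9*v
F^* omega = (-u*v^2 - 2*u*v - u - 10*v^3 - 11*v^2 - v) du + (-u^2*v - u^2 - 10*u*v^2 - 2*u*v - u - 10*v^2 - 9*v) dv.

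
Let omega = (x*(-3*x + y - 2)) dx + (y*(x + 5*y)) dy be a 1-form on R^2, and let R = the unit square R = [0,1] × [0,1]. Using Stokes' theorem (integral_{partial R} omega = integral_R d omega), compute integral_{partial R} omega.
integral_(partial R) omega = 0

Stokes: integral_partial_R omega = integral_R d omega with d omega = (∂Q/∂x - ∂P/∂y) dx ∧ dy.
  ∂Q/∂x = y
  ∂P/∂y = x
  integrand = ∂Q/∂x - ∂P/∂y = -x + y.
Integrating over R: integral_0^1 integral_0^1 (-x + y) dx dy = 0.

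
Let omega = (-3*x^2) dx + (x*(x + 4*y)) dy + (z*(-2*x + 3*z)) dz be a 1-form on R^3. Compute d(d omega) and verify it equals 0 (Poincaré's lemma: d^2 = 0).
d(d omega) = 0

Step 1: d omega = sum_{i<j} (∂f_j/∂x_i - ∂f_i/∂x_j) dx_i ∧ dx_j:
  coeff of dx ∧ dy: 2*x + 4*y
  coeff of dx ∧ dz: -2*z
  coeff of dy ∧ dz: 0
Step 2: Apply d again to each 2-form coefficient. The only possible 3-form in R^3 is dx ∧ dy ∧ dz, with coefficient
  ∂(coeff of dy∧dz)/∂x - ∂(coeff of dx∧dz)/∂y + ∂(coeff of dx∧dy)/∂z
  = ∂/∂x (0) - ∂/∂y (-2*z) + ∂/∂z (2*x + 4*y).
Each of these terms simplifies to sums of mixed partials that cancel in pairs. The result is 0 (by equality of mixed partials for smooth functions — Schwarz / Clairaut).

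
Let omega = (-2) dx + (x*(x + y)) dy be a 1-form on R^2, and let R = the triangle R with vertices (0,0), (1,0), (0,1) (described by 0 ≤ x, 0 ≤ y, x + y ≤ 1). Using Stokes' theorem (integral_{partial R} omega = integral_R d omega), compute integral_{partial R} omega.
integral_(partial R) omega = 1/2

Stokes: integral_partial_R omega = integral_R d omega with d omega = (∂Q/∂x - ∂P/∂y) dx ∧ dy.
  ∂Q/∂x = 2*x + y
  ∂P/∂y = 0
  integrand = ∂Q/∂x - ∂P/∂y = 2*x + y.
Integrating over R: integral_0^1 integral_0^{1-x} (2*x + y) dy dx = 1/2.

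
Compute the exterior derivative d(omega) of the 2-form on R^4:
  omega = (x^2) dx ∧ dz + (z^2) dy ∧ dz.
d(omega) = 0

For a 2-form omega = sum_{i<j} g_{ij} dx_i ∧ dx_j, the exterior derivative is
  d(omega) = sum_{i<j} d(g_{ij}) ∧ dx_i ∧ dx_j = sum_{i<j, k} (∂g_{ij}/∂x_k) dx_k ∧ dx_i ∧ dx_j.
Expand each term, using dx_k ∧ dx_i ∧ dx_j = sgn(permutation) dx_{(a)} ∧ dx_{(b)} ∧ dx_{(c)} with (a < b < c) sorted:

Collecting like 3-forms: d(omega) = 0.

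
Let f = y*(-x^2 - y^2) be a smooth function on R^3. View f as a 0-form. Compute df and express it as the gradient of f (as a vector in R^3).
df = (-2*x*y) dx + (-x^2 - 3*y^2) dy + (0) dz; grad f = (-2*x*y, -x^2 - 3*y^2, 0)

For a 0-form f, d f = (∂f/∂x) dx + (∂f/∂y) dy + (∂f/∂z) dz. The components of the vector representation are exactly the entries of grad f in Cartesian coordinates:
  ∂f/∂x = -2*x*y
  ∂f/∂y = -x^2 - 3*y^2
  ∂f/∂z = 0.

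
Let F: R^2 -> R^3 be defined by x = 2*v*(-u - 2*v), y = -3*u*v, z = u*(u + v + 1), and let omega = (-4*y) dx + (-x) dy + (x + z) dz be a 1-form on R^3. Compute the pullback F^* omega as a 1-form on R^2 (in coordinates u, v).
F^* omega = (2*u^3 - u^2*v + 3*u^2 - 39*u*v^2 + u - 16*v^3 - 4*v^2) du + (u*(u^2 - 31*u*v + u - 112*v^2)) dv

Using F^*(f dg) = (f ∘ F) d(g ∘ F), substitute each coordinate x_i by F_i(u, v) in f_i, and replace dx_i by d F_i = (∂F_i/∂u) du + (∂F_i/∂v) dv.
  For the x component: f_1(F) = 12*u*v; d F_1 = (-2*v) du + (-2*u - 8*v) dv
  For the y component: f_2(F) = 2*v*(u + 2*v); d F_2 = (-3*v) du + (-3*u) dv
  For the z component: f_3(F) = u^2 - u*v + u - 4*v^2; d F_3 = (2*u + v + 1) du + (u) dv
Combining and collecting du, dv coefficients:
  coeff of du: 2*u^3 - u^2*v + 3*u^2 - 39*u*v^2 + u - 16*v^3 - 4*v^2
  coeff of dv: u*(u^2 - 31*u*v + u - 112*v^2)
F^* omega = (2*u^3 - u^2*v + 3*u^2 - 39*u*v^2 + u - 16*v^3 - 4*v^2) du + (u*(u^2 - 31*u*v + u - 112*v^2)) dv.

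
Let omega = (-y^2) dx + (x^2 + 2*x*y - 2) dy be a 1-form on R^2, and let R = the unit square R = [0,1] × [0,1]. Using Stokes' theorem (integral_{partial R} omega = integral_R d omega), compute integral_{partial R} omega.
integral_(partial R) omega = 3

Stokes: integral_partial_R omega = integral_R d omega with d omega = (∂Q/∂x - ∂P/∂y) dx ∧ dy.
  ∂Q/∂x = 2*x + 2*y
  ∂P/∂y = -2*y
  integrand = ∂Q/∂x - ∂P/∂y = 2*x + 4*y.
Integrating over R: integral_0^1 integral_0^1 (2*x + 4*y) dx dy = 3.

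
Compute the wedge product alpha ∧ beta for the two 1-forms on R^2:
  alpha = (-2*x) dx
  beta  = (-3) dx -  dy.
alpha ∧ beta = (2*x) dx ∧ dy

Distribute the wedge, using dx_i ∧ dx_j = -dx_j ∧ dx_i and dx_i ∧ dx_i = 0. For each pair (i, j) with i < j, the coefficient of dx_i ∧ dx_j in alpha ∧ beta is (alpha_i * beta_j - alpha_j * beta_i). Collecting: alpha ∧ beta = (2*x) dx ∧ dy.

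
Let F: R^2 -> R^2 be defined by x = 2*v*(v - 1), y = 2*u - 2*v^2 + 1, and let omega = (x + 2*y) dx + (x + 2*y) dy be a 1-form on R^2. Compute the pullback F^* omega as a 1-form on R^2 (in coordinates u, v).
F^* omega = (8*u - 4*v^2 - 4*v + 4) du + (-8*u + 4*v^2 + 4*v - 4) dv

Using F^*(f dg) = (f ∘ F) d(g ∘ F), substitute each coordinate x_i by F_i(u, v) in f_i, and replace dx_i by d F_i = (∂F_i/∂u) du + (∂F_i/∂v) dv.
  For the x component: f_1(F) = 4*u - 2*v^2 - 2*v + 2; d F_1 = (0) du + (4*v - 2) dv
  For the y component: f_2(F) = 4*u - 2*v^2 - 2*v + 2; d F_2 = (2) du + (-4*v) dv
Combining and collecting du, dv coefficients:
  coeff of du: 8*u - 4*v^2 - 4*v + 4
  coeff of dv: -8*u + 4*v^2 + 4*v - 4
F^* omega = (8*u - 4*v^2 - 4*v + 4) du + (-8*u + 4*v^2 + 4*v - 4) dv.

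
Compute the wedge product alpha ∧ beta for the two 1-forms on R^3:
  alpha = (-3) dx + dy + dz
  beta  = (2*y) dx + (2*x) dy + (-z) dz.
alpha ∧ beta = (-6*x - 2*y) dx ∧ dy + (-2*y + 3*z) dx ∧ dz + (-2*x - z) dy ∧ dz

Distribute the wedge, using dx_i ∧ dx_j = -dx_j ∧ dx_i and dx_i ∧ dx_i = 0. For each pair (i, j) with i < j, the coefficient of dx_i ∧ dx_j in alpha ∧ beta is (alpha_i * beta_j - alpha_j * beta_i). Collecting: alpha ∧ beta = (-6*x - 2*y) dx ∧ dy + (-2*y + 3*z) dx ∧ dz + (-2*x - z) dy ∧ dz.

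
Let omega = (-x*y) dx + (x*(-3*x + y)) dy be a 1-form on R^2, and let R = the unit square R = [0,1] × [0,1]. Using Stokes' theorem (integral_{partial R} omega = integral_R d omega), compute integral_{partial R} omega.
integral_(partial R) omega = -2

Stokes: integral_partial_R omega = integral_R d omega with d omega = (∂Q/∂x - ∂P/∂y) dx ∧ dy.
  ∂Q/∂x = -6*x + y
  ∂P/∂y = -x
  integrand = ∂Q/∂x - ∂P/∂y = -5*x + y.
Integrating over R: integral_0^1 integral_0^1 (-5*x + y) dx dy = -2.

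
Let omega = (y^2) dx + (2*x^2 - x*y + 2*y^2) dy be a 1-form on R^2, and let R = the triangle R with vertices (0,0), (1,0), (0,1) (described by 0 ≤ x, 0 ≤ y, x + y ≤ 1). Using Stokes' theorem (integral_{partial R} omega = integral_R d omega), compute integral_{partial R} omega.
integral_(partial R) omega = 1/6

Stokes: integral_partial_R omega = integral_R d omega with d omega = (∂Q/∂x - ∂P/∂y) dx ∧ dy.
  ∂Q/∂x = 4*x - y
  ∂P/∂y = 2*y
  integrand = ∂Q/∂x - ∂P/∂y = 4*x - 3*y.
Integrating over R: integral_0^1 integral_0^{1-x} (4*x - 3*y) dy dx = 1/6.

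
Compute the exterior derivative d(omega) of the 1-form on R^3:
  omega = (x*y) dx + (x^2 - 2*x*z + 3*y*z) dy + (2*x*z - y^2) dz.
d(omega) = (x - 2*z) dx ∧ dy + (2*z) dx ∧ dz + (2*x - 5*y) dy ∧ dz

For a 1-form omega = sum_i f_i dx_i, the exterior derivative is
  d(omega) = sum_{i < j} (∂f_j/∂x_i - ∂f_i/∂x_j) dx_i ∧ dx_j.
  coefficient of dx ∧ dy: ∂f_2/∂x - ∂f_1/∂y = ∂(x^2 - 2*x*z + 3*y*z)/∂x - ∂(x*y)/∂y = x - 2*z
  coefficient of dx ∧ dz: ∂f_3/∂x - ∂f_1/∂z = ∂(2*x*z - y^2)/∂x - ∂(x*y)/∂z = 2*z
  coefficient of dy ∧ dz: ∂f_3/∂y - ∂f_2/∂z = ∂(2*x*z - y^2)/∂y - ∂(x^2 - 2*x*z + 3*y*z)/∂z = 2*x - 5*y
Assembling: d(omega) = (x - 2*z) dx ∧ dy + (2*z) dx ∧ dz + (2*x - 5*y) dy ∧ dz.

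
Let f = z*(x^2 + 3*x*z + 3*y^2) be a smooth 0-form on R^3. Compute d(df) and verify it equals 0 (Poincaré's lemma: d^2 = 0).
d(df) = 0

Step 1: df = sum_i (∂f/∂x_i) dx_i = (z*(2*x + 3*z)) dx + (6*y*z) dy + (x^2 + 6*x*z + 3*y^2) dz.
Step 2: Apply d again. Using the 1-form formula, the coefficient of dx ∧ dy in d(df) is ∂^2 f/∂x ∂y - ∂^2 f/∂y ∂x = (0) - (0) = 0 (equality of mixed partials for smooth f).
Similarly for dx ∧ dz and dy ∧ dz — all coefficients vanish. So d(df) = 0.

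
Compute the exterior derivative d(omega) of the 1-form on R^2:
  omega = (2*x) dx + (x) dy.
d(omega) = (1) dx ∧ dy

For a 1-form omega = sum_i f_i dx_i, the exterior derivative is
  d(omega) = sum_{i < j} (∂f_j/∂x_i - ∂f_i/∂x_j) dx_i ∧ dx_j.
  coefficient of dx ∧ dy: ∂f_2/∂x - ∂f_1/∂y = ∂(x)/∂x - ∂(2*x)/∂y = 1
Assembling: d(omega) = (1) dx ∧ dy.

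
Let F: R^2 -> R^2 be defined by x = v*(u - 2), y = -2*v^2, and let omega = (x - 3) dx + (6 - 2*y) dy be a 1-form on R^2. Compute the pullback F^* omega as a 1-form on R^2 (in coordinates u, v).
F^* omega = (v*(u*v - 2*v - 3)) du + (u^2*v - 4*u*v - 3*u - 16*v^3 - 20*v + 6) dv

Using F^*(f dg) = (f ∘ F) d(g ∘ F), substitute each coordinate x_i by F_i(u, v) in f_i, and replace dx_i by d F_i = (∂F_i/∂u) du + (∂F_i/∂v) dv.
  For the x component: f_1(F) = u*v - 2*v - 3; d F_1 = (v) du + (u - 2) dv
  For the y component: f_2(F) = 4*v^2 + 6; d F_2 = (0) du + (-4*v) dv
Combining and collecting du, dv coefficients:
  coeff of du: v*(u*v - 2*v - 3)
  coeff of dv: u^2*v - 4*u*v - 3*u - 16*v^3 - 20*v + 6
F^* omega = (v*(u*v - 2*v - 3)) du + (u^2*v - 4*u*v - 3*u - 16*v^3 - 20*v + 6) dv.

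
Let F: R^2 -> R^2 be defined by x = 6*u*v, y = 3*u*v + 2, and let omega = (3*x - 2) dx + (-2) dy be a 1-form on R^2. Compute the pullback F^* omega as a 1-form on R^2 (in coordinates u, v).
F^* omega = (18*v*(6*u*v - 1)) du + (18*u*(6*u*v - 1)) dv

Using F^*(f dg) = (f ∘ F) d(g ∘ F), substitute each coordinate x_i by F_i(u, v) in f_i, and replace dx_i by d F_i = (∂F_i/∂u) du + (∂F_i/∂v) dv.
  For the x component: f_1(F) = 18*u*v - 2; d F_1 = (6*v) du + (6*u) dv
  For the y component: f_2(F) = -2; d F_2 = (3*v) du + (3*u) dv
Combining and collecting du, dv coefficients:
  coeff of du: 18*v*(6*u*v - 1)
  coeff of dv: 18*u*(6*u*v - 1)
F^* omega = (18*v*(6*u*v - 1)) du + (18*u*(6*u*v - 1)) dv.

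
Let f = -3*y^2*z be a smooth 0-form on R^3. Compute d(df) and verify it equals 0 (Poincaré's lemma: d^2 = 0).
d(df) = 0

Step 1: df = sum_i (∂f/∂x_i) dx_i = (0) dx + (-6*y*z) dy + (-3*y^2) dz.
Step 2: Apply d again. Using the 1-form formula, the coefficient of dx ∧ dy in d(df) is ∂^2 f/∂x ∂y - ∂^2 f/∂y ∂x = (0) - (0) = 0 (equality of mixed partials for smooth f).
Similarly for dx ∧ dz and dy ∧ dz — all coefficients vanish. So d(df) = 0.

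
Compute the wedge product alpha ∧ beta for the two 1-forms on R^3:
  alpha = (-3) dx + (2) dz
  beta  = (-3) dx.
alpha ∧ beta = (6) dx ∧ dz

Distribute the wedge, using dx_i ∧ dx_j = -dx_j ∧ dx_i and dx_i ∧ dx_i = 0. For each pair (i, j) with i < j, the coefficient of dx_i ∧ dx_j in alpha ∧ beta is (alpha_i * beta_j - alpha_j * beta_i). Collecting: alpha ∧ beta = (6) dx ∧ dz.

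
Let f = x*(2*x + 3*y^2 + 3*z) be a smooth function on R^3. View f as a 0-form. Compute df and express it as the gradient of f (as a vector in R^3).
df = (4*x + 3*y^2 + 3*z) dx + (6*x*y) dy + (3*x) dz; grad f = (4*x + 3*y^2 + 3*z, 6*x*y, 3*x)

For a 0-form f, d f = (∂f/∂x) dx + (∂f/∂y) dy + (∂f/∂z) dz. The components of the vector representation are exactly the entries of grad f in Cartesian coordinates:
  ∂f/∂x = 4*x + 3*y^2 + 3*z
  ∂f/∂y = 6*x*y
  ∂f/∂z = 3*x.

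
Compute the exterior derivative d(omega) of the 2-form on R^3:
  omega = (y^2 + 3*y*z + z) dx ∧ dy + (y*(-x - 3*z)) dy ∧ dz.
d(omega) = (2*y + 1) dx ∧ dy ∧ dz

For a 2-form omega = sum_{i<j} g_{ij} dx_i ∧ dx_j, the exterior derivative is
  d(omega) = sum_{i<j} d(g_{ij}) ∧ dx_i ∧ dx_j = sum_{i<j, k} (∂g_{ij}/∂x_k) dx_k ∧ dx_i ∧ dx_j.
Expand each term, using dx_k ∧ dx_i ∧ dx_j = sgn(permutation) dx_{(a)} ∧ dx_{(b)} ∧ dx_{(c)} with (a < b < c) sorted:
  d(y^2 + 3*y*z + z) includes (∂/∂z)(y^2 + 3*y*z + z) dz = (3*y + 1) dz, which multiplied by dx ∧ dy gives (3*y + 1) dx ∧ dy ∧ dz
  d(y*(-x - 3*z)) includes (∂/∂x)(y*(-x - 3*z)) dx = (-y) dx, which multiplied by dy ∧ dz gives (-y) dx ∧ dy ∧ dz
Collecting like 3-forms: d(omega) = (2*y + 1) dx ∧ dy ∧ dz.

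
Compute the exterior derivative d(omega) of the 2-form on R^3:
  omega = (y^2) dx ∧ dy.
d(omega) = 0

For a 2-form omega = sum_{i<j} g_{ij} dx_i ∧ dx_j, the exterior derivative is
  d(omega) = sum_{i<j} d(g_{ij}) ∧ dx_i ∧ dx_j = sum_{i<j, k} (∂g_{ij}/∂x_k) dx_k ∧ dx_i ∧ dx_j.
Expand each term, using dx_k ∧ dx_i ∧ dx_j = sgn(permutation) dx_{(a)} ∧ dx_{(b)} ∧ dx_{(c)} with (a < b < c) sorted:

Collecting like 3-forms: d(omega) = 0.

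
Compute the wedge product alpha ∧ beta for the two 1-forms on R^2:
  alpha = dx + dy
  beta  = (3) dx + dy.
alpha ∧ beta = (-2) dx ∧ dy

Distribute the wedge, using dx_i ∧ dx_j = -dx_j ∧ dx_i and dx_i ∧ dx_i = 0. For each pair (i, j) with i < j, the coefficient of dx_i ∧ dx_j in alpha ∧ beta is (alpha_i * beta_j - alpha_j * beta_i). Collecting: alpha ∧ beta = (-2) dx ∧ dy.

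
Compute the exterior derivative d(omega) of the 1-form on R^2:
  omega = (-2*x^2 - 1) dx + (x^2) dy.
d(omega) = (2*x) dx ∧ dy

For a 1-form omega = sum_i f_i dx_i, the exterior derivative is
  d(omega) = sum_{i < j} (∂f_j/∂x_i - ∂f_i/∂x_j) dx_i ∧ dx_j.
  coefficient of dx ∧ dy: ∂f_2/∂x - ∂f_1/∂y = ∂(x^2)/∂x - ∂(-2*x^2 - 1)/∂y = 2*x
Assembling: d(omega) = (2*x) dx ∧ dy.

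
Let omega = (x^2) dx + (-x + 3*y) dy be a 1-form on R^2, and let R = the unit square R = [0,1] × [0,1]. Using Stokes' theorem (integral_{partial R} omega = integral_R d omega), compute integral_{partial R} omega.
integral_(partial R) omega = -1

Stokes: integral_partial_R omega = integral_R d omega with d omega = (∂Q/∂x - ∂P/∂y) dx ∧ dy.
  ∂Q/∂x = -1
  ∂P/∂y = 0
  integrand = ∂Q/∂x - ∂P/∂y = -1.
Integrating over R: integral_0^1 integral_0^1 (-1) dx dy = -1.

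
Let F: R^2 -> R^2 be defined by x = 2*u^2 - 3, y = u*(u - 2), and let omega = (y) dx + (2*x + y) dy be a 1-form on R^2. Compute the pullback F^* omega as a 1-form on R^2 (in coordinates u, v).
F^* omega = (14*u^3 - 22*u^2 - 8*u + 12) du

Using F^*(f dg) = (f ∘ F) d(g ∘ F), substitute each coordinate x_i by F_i(u, v) in f_i, and replace dx_i by d F_i = (∂F_i/∂u) du + (∂F_i/∂v) dv.
  For the x component: f_1(F) = u*(u - 2); d F_1 = (4*u) du + (0) dv
  For the y component: f_2(F) = 5*u^2 - 2*u - 6; d F_2 = (2*u - 2) du + (0) dv
Combining and collecting du, dv coefficients:
  coeff of du: 14*u^3 - 22*u^2 - 8*u + 12
  coeff of dv: 0
F^* omega = (14*u^3 - 22*u^2 - 8*u + 12) du.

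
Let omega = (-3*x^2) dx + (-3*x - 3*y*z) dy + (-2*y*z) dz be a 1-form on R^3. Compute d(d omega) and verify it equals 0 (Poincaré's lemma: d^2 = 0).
d(d omega) = 0

Step 1: d omega = sum_{i<j} (∂f_j/∂x_i - ∂f_i/∂x_j) dx_i ∧ dx_j:
  coeff of dx ∧ dy: -3
  coeff of dx ∧ dz: 0
  coeff of dy ∧ dz: 3*y - 2*z
Step 2: Apply d again to each 2-form coefficient. The only possible 3-form in R^3 is dx ∧ dy ∧ dz, with coefficient
  ∂(coeff of dy∧dz)/∂x - ∂(coeff of dx∧dz)/∂y + ∂(coeff of dx∧dy)/∂z
  = ∂/∂x (3*y - 2*z) - ∂/∂y (0) + ∂/∂z (-3).
Each of these terms simplifies to sums of mixed partials that cancel in pairs. The result is 0 (by equality of mixed partials for smooth functions — Schwarz / Clairaut).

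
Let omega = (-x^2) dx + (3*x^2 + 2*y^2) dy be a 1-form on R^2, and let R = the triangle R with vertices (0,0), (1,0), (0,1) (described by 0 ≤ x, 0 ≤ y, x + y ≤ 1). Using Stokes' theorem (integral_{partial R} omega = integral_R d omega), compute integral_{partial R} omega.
integral_(partial R) omega = 1

Stokes: integral_partial_R omega = integral_R d omega with d omega = (∂Q/∂x - ∂P/∂y) dx ∧ dy.
  ∂Q/∂x = 6*x
  ∂P/∂y = 0
  integrand = ∂Q/∂x - ∂P/∂y = 6*x.
Integrating over R: integral_0^1 integral_0^{1-x} (6*x) dy dx = 1.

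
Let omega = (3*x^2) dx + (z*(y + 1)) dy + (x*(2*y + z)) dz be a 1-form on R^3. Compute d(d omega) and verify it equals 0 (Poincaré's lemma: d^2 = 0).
d(d omega) = 0

Step 1: d omega = sum_{i<j} (∂f_j/∂x_i - ∂f_i/∂x_j) dx_i ∧ dx_j:
  coeff of dx ∧ dy: 0
  coeff of dx ∧ dz: 2*y + z
  coeff of dy ∧ dz: 2*x - y - 1
Step 2: Apply d again to each 2-form coefficient. The only possible 3-form in R^3 is dx ∧ dy ∧ dz, with coefficient
  ∂(coeff of dy∧dz)/∂x - ∂(coeff of dx∧dz)/∂y + ∂(coeff of dx∧dy)/∂z
  = ∂/∂x (2*x - y - 1) - ∂/∂y (2*y + z) + ∂/∂z (0).
Each of these terms simplifies to sums of mixed partials that cancel in pairs. The result is 0 (by equality of mixed partials for smooth functions — Schwarz / Clairaut).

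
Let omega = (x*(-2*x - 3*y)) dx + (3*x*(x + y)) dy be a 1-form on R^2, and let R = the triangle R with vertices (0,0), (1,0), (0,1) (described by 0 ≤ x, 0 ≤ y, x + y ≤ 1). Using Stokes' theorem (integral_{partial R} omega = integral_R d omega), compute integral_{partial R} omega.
integral_(partial R) omega = 2

Stokes: integral_partial_R omega = integral_R d omega with d omega = (∂Q/∂x - ∂P/∂y) dx ∧ dy.
  ∂Q/∂x = 6*x + 3*y
  ∂P/∂y = -3*x
  integrand = ∂Q/∂x - ∂P/∂y = 9*x + 3*y.
Integrating over R: integral_0^1 integral_0^{1-x} (9*x + 3*y) dy dx = 2.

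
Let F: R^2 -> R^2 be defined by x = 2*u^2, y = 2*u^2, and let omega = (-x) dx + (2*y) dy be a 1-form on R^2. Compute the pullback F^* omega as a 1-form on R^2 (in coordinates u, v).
F^* omega = (8*u^3) du

Using F^*(f dg) = (f ∘ F) d(g ∘ F), substitute each coordinate x_i by F_i(u, v) in f_i, and replace dx_i by d F_i = (∂F_i/∂u) du + (∂F_i/∂v) dv.
  For the x component: f_1(F) = -2*u^2; d F_1 = (4*u) du + (0) dv
  For the y component: f_2(F) = 4*u^2; d F_2 = (4*u) du + (0) dv
Combining and collecting du, dv coefficients:
  coeff of du: 8*u^3
  coeff of dv: 0
F^* omega = (8*u^3) du.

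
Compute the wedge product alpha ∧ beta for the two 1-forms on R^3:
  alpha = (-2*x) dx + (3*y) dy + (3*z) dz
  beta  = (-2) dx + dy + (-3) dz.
alpha ∧ beta = (-2*x + 6*y) dx ∧ dy + (6*x + 6*z) dx ∧ dz + (-9*y - 3*z) dy ∧ dz

Distribute the wedge, using dx_i ∧ dx_j = -dx_j ∧ dx_i and dx_i ∧ dx_i = 0. For each pair (i, j) with i < j, the coefficient of dx_i ∧ dx_j in alpha ∧ beta is (alpha_i * beta_j - alpha_j * beta_i). Collecting: alpha ∧ beta = (-2*x + 6*y) dx ∧ dy + (6*x + 6*z) dx ∧ dz + (-9*y - 3*z) dy ∧ dz.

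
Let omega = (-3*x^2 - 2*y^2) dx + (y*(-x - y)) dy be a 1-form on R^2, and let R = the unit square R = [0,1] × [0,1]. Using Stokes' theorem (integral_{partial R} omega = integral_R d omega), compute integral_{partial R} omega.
integral_(partial R) omega = 3/2

Stokes: integral_partial_R omega = integral_R d omega with d omega = (∂Q/∂x - ∂P/∂y) dx ∧ dy.
  ∂Q/∂x = -y
  ∂P/∂y = -4*y
  integrand = ∂Q/∂x - ∂P/∂y = 3*y.
Integrating over R: integral_0^1 integral_0^1 (3*y) dx dy = 3/2.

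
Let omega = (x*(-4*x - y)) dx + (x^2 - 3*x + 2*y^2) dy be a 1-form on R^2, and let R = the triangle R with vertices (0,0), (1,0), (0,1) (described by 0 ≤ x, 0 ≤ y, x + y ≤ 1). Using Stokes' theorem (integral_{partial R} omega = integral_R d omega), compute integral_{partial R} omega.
integral_(partial R) omega = -1

Stokes: integral_partial_R omega = integral_R d omega with d omega = (∂Q/∂x - ∂P/∂y) dx ∧ dy.
  ∂Q/∂x = 2*x - 3
  ∂P/∂y = -x
  integrand = ∂Q/∂x - ∂P/∂y = 3*x - 3.
Integrating over R: integral_0^1 integral_0^{1-x} (3*x - 3) dy dx = -1.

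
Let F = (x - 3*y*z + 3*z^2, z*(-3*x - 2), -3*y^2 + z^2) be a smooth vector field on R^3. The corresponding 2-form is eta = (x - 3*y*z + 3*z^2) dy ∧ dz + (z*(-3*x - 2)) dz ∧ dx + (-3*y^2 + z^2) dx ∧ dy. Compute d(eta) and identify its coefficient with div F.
d(eta) = (2*z + 1) dx ∧ dy ∧ dz; div F = 2*z + 1

For a 2-form in R^3 of the form above, applying d gives a 3-form with coefficient ∂P/∂x + ∂Q/∂y + ∂R/∂z:
  ∂P/∂x = 1
  ∂Q/∂y = 0
  ∂R/∂z = 2*z
Sum = 2*z + 1, which is exactly div F.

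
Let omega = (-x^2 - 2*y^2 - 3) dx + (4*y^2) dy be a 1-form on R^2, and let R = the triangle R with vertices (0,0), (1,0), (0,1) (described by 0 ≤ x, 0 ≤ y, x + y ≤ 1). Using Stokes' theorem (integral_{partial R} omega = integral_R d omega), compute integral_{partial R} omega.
integral_(partial R) omega = 2/3

Stokes: integral_partial_R omega = integral_R d omega with d omega = (∂Q/∂x - ∂P/∂y) dx ∧ dy.
  ∂Q/∂x = 0
  ∂P/∂y = -4*y
  integrand = ∂Q/∂x - ∂P/∂y = 4*y.
Integrating over R: integral_0^1 integral_0^{1-x} (4*y) dy dx = 2/3.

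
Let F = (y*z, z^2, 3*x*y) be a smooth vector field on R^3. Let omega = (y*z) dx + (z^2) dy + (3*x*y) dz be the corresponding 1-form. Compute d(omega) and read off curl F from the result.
d(omega) = (3*x - 2*z) dy ∧ dz + (-2*y) dz ∧ dx + (-z) dx ∧ dy; curl F = (3*x - 2*z, -2*y, -z)

d omega = sum_{i<j} (∂f_j/∂x_i - ∂f_i/∂x_j) dx_i ∧ dx_j. Under the identification (dy ∧ dz, dz ∧ dx, dx ∧ dy) ↔ (e_x, e_y, e_z), the coefficients are exactly the components of curl F. Compute:
  ∂R/∂y - ∂Q/∂z = (3*x) - (2*z) = 3*x - 2*z
  ∂P/∂z - ∂R/∂x = (y) - (3*y) = -2*y
  ∂Q/∂x - ∂P/∂y = (0) - (z) = -z.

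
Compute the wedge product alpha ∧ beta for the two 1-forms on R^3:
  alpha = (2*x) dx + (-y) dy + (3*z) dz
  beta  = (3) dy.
alpha ∧ beta = (6*x) dx ∧ dy + (-9*z) dy ∧ dz

Distribute the wedge, using dx_i ∧ dx_j = -dx_j ∧ dx_i and dx_i ∧ dx_i = 0. For each pair (i, j) with i < j, the coefficient of dx_i ∧ dx_j in alpha ∧ beta is (alpha_i * beta_j - alpha_j * beta_i). Collecting: alpha ∧ beta = (6*x) dx ∧ dy + (-9*z) dy ∧ dz.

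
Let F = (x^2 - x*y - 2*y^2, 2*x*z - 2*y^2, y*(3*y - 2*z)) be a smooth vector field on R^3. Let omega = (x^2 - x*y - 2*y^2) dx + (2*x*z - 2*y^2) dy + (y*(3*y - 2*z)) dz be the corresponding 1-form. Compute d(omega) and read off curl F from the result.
d(omega) = (-2*x + 6*y - 2*z) dy ∧ dz + (0) dz ∧ dx + (x + 4*y + 2*z) dx ∧ dy; curl F = (-2*x + 6*y - 2*z, 0, x + 4*y + 2*z)

d omega = sum_{i<j} (∂f_j/∂x_i - ∂f_i/∂x_j) dx_i ∧ dx_j. Under the identification (dy ∧ dz, dz ∧ dx, dx ∧ dy) ↔ (e_x, e_y, e_z), the coefficients are exactly the components of curl F. Compute:
  ∂R/∂y - ∂Q/∂z = (6*y - 2*z) - (2*x) = -2*x + 6*y - 2*z
  ∂P/∂z - ∂R/∂x = (0) - (0) = 0
  ∂Q/∂x - ∂P/∂y = (2*z) - (-x - 4*y) = x + 4*y + 2*z.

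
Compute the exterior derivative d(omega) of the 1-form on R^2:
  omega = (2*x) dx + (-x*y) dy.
d(omega) = (-y) dx ∧ dy

For a 1-form omega = sum_i f_i dx_i, the exterior derivative is
  d(omega) = sum_{i < j} (∂f_j/∂x_i - ∂f_i/∂x_j) dx_i ∧ dx_j.
  coefficient of dx ∧ dy: ∂f_2/∂x - ∂f_1/∂y = ∂(-x*y)/∂x - ∂(2*x)/∂y = -y
Assembling: d(omega) = (-y) dx ∧ dy.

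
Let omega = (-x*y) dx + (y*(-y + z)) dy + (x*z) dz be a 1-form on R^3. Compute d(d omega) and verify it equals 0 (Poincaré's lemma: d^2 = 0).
d(d omega) = 0

Step 1: d omega = sum_{i<j} (∂f_j/∂x_i - ∂f_i/∂x_j) dx_i ∧ dx_j:
  coeff of dx ∧ dy: x
  coeff of dx ∧ dz: z
  coeff of dy ∧ dz: -y
Step 2: Apply d again to each 2-form coefficient. The only possible 3-form in R^3 is dx ∧ dy ∧ dz, with coefficient
  ∂(coeff of dy∧dz)/∂x - ∂(coeff of dx∧dz)/∂y + ∂(coeff of dx∧dy)/∂z
  = ∂/∂x (-y) - ∂/∂y (z) + ∂/∂z (x).
Each of these terms simplifies to sums of mixed partials that cancel in pairs. The result is 0 (by equality of mixed partials for smooth functions — Schwarz / Clairaut).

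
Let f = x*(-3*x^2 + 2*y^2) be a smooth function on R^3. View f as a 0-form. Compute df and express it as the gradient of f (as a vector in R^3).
df = (-9*x^2 + 2*y^2) dx + (4*x*y) dy + (0) dz; grad f = (-9*x^2 + 2*y^2, 4*x*y, 0)

For a 0-form f, d f = (∂f/∂x) dx + (∂f/∂y) dy + (∂f/∂z) dz. The components of the vector representation are exactly the entries of grad f in Cartesian coordinates:
  ∂f/∂x = -9*x^2 + 2*y^2
  ∂f/∂y = 4*x*y
  ∂f/∂z = 0.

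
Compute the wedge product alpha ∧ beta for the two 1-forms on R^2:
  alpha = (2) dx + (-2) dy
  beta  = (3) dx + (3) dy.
alpha ∧ beta = (12) dx ∧ dy

Distribute the wedge, using dx_i ∧ dx_j = -dx_j ∧ dx_i and dx_i ∧ dx_i = 0. For each pair (i, j) with i < j, the coefficient of dx_i ∧ dx_j in alpha ∧ beta is (alpha_i * beta_j - alpha_j * beta_i). Collecting: alpha ∧ beta = (12) dx ∧ dy.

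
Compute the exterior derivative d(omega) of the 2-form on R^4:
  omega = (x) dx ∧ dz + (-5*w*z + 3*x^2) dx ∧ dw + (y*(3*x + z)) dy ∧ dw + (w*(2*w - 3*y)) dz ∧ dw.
d(omega) = (5*w) dx ∧ dz ∧ dw + (3*y) dx ∧ dy ∧ dw + (-3*w - y) dy ∧ dz ∧ dw

For a 2-form omega = sum_{i<j} g_{ij} dx_i ∧ dx_j, the exterior derivative is
  d(omega) = sum_{i<j} d(g_{ij}) ∧ dx_i ∧ dx_j = sum_{i<j, k} (∂g_{ij}/∂x_k) dx_k ∧ dx_i ∧ dx_j.
Expand each term, using dx_k ∧ dx_i ∧ dx_j = sgn(permutation) dx_{(a)} ∧ dx_{(b)} ∧ dx_{(c)} with (a < b < c) sorted:
  d(-5*w*z + 3*x^2) includes (∂/∂z)(-5*w*z + 3*x^2) dz = (-5*w) dz, which multiplied by dx ∧ dw gives (5*w) dx ∧ dz ∧ dw
  d(y*(3*x + z)) includes (∂/∂x)(y*(3*x + z)) dx = (3*y) dx, which multiplied by dy ∧ dw gives (3*y) dx ∧ dy ∧ dw
  d(y*(3*x + z)) includes (∂/∂z)(y*(3*x + z)) dz = (y) dz, which multiplied by dy ∧ dw gives (-y) dy ∧ dz ∧ dw
  d(w*(2*w - 3*y)) includes (∂/∂y)(w*(2*w - 3*y)) dy = (-3*w) dy, which multiplied by dz ∧ dw gives (-3*w) dy ∧ dz ∧ dw
Collecting like 3-forms: d(omega) = (5*w) dx ∧ dz ∧ dw + (3*y) dx ∧ dy ∧ dw + (-3*w - y) dy ∧ dz ∧ dw.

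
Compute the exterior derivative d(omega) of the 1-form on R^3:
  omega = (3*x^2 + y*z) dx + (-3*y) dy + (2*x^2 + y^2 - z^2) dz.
d(omega) = (-z) dx ∧ dy + (4*x - y) dx ∧ dz + (2*y) dy ∧ dz

For a 1-form omega = sum_i f_i dx_i, the exterior derivative is
  d(omega) = sum_{i < j} (∂f_j/∂x_i - ∂f_i/∂x_j) dx_i ∧ dx_j.
  coefficient of dx ∧ dy: ∂f_2/∂x - ∂f_1/∂y = ∂(-3*y)/∂x - ∂(3*x^2 + y*z)/∂y = -z
  coefficient of dx ∧ dz: ∂f_3/∂x - ∂f_1/∂z = ∂(2*x^2 + y^2 - z^2)/∂x - ∂(3*x^2 + y*z)/∂z = 4*x - y
  coefficient of dy ∧ dz: ∂f_3/∂y - ∂f_2/∂z = ∂(2*x^2 + y^2 - z^2)/∂y - ∂(-3*y)/∂z = 2*y
Assembling: d(omega) = (-z) dx ∧ dy + (4*x - y) dx ∧ dz + (2*y) dy ∧ dz.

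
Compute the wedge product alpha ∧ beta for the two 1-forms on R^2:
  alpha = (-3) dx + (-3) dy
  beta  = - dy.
alpha ∧ beta = (3) dx ∧ dy

Distribute the wedge, using dx_i ∧ dx_j = -dx_j ∧ dx_i and dx_i ∧ dx_i = 0. For each pair (i, j) with i < j, the coefficient of dx_i ∧ dx_j in alpha ∧ beta is (alpha_i * beta_j - alpha_j * beta_i). Collecting: alpha ∧ beta = (3) dx ∧ dy.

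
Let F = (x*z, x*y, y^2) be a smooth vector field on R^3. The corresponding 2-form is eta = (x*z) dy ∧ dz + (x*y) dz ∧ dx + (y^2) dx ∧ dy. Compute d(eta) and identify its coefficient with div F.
d(eta) = (x + z) dx ∧ dy ∧ dz; div F = x + z

For a 2-form in R^3 of the form above, applying d gives a 3-form with coefficient ∂P/∂x + ∂Q/∂y + ∂R/∂z:
  ∂P/∂x = z
  ∂Q/∂y = x
  ∂R/∂z = 0
Sum = x + z, which is exactly div F.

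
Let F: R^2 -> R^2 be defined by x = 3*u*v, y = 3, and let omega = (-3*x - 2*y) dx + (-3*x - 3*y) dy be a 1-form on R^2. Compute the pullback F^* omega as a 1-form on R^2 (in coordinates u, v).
F^* omega = (9*v*(-3*u*v - 2)) du + (9*u*(-3*u*v - 2)) dv

Using F^*(f dg) = (f ∘ F) d(g ∘ F), substitute each coordinate x_i by F_i(u, v) in f_i, and replace dx_i by d F_i = (∂F_i/∂u) du + (∂F_i/∂v) dv.
  For the x component: f_1(F) = -9*u*v - 6; d F_1 = (3*v) du + (3*u) dv
  For the y component: f_2(F) = -9*u*v - 9; d F_2 = (0) du + (0) dv
Combining and collecting du, dv coefficients:
  coeff of du: 9*v*(-3*u*v - 2)
  coeff of dv: 9*u*(-3*u*v - 2)
F^* omega = (9*v*(-3*u*v - 2)) du + (9*u*(-3*u*v - 2)) dv.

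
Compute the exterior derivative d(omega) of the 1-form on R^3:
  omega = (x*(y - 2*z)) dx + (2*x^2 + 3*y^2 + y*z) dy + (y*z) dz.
d(omega) = (3*x) dx ∧ dy + (2*x) dx ∧ dz + (-y + z) dy ∧ dz

For a 1-form omega = sum_i f_i dx_i, the exterior derivative is
  d(omega) = sum_{i < j} (∂f_j/∂x_i - ∂f_i/∂x_j) dx_i ∧ dx_j.
  coefficient of dx ∧ dy: ∂f_2/∂x - ∂f_1/∂y = ∂(2*x^2 + 3*y^2 + y*z)/∂x - ∂(x*(y - 2*z))/∂y = 3*x
  coefficient of dx ∧ dz: ∂f_3/∂x - ∂f_1/∂z = ∂(y*z)/∂x - ∂(x*(y - 2*z))/∂z = 2*x
  coefficient of dy ∧ dz: ∂f_3/∂y - ∂f_2/∂z = ∂(y*z)/∂y - ∂(2*x^2 + 3*y^2 + y*z)/∂z = -y + z
Assembling: d(omega) = (3*x) dx ∧ dy + (2*x) dx ∧ dz + (-y + z) dy ∧ dz.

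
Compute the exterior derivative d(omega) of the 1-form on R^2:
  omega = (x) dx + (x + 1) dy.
d(omega) = (1) dx ∧ dy

For a 1-form omega = sum_i f_i dx_i, the exterior derivative is
  d(omega) = sum_{i < j} (∂f_j/∂x_i - ∂f_i/∂x_j) dx_i ∧ dx_j.
  coefficient of dx ∧ dy: ∂f_2/∂x - ∂f_1/∂y = ∂(x + 1)/∂x - ∂(x)/∂y = 1
Assembling: d(omega) = (1) dx ∧ dy.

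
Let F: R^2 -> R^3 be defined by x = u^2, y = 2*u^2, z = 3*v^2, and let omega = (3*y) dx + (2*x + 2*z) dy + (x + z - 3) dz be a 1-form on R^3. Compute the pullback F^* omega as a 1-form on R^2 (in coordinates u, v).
F^* omega = (20*u^3 + 24*u*v^2) du + (6*v*(u^2 + 3*v^2 - 3)) dv

Using F^*(f dg) = (f ∘ F) d(g ∘ F), substitute each coordinate x_i by F_i(u, v) in f_i, and replace dx_i by d F_i = (∂F_i/∂u) du + (∂F_i/∂v) dv.
  For the x component: f_1(F) = 6*u^2; d F_1 = (2*u) du + (0) dv
  For the y component: f_2(F) = 2*u^2 + 6*v^2; d F_2 = (4*u) du + (0) dv
  For the z component: f_3(F) = u^2 + 3*v^2 - 3; d F_3 = (0) du + (6*v) dv
Combining and collecting du, dv coefficients:
  coeff of du: 20*u^3 + 24*u*v^2
  coeff of dv: 6*v*(u^2 + 3*v^2 - 3)
F^* omega = (20*u^3 + 24*u*v^2) du + (6*v*(u^2 + 3*v^2 - 3)) dv.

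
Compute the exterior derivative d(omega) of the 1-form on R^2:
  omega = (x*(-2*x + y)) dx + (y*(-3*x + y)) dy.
d(omega) = (-x - 3*y) dx ∧ dy

For a 1-form omega = sum_i f_i dx_i, the exterior derivative is
  d(omega) = sum_{i < j} (∂f_j/∂x_i - ∂f_i/∂x_j) dx_i ∧ dx_j.
  coefficient of dx ∧ dy: ∂f_2/∂x - ∂f_1/∂y = ∂(y*(-3*x + y))/∂x - ∂(x*(-2*x + y))/∂y = -x - 3*y
Assembling: d(omega) = (-x - 3*y) dx ∧ dy.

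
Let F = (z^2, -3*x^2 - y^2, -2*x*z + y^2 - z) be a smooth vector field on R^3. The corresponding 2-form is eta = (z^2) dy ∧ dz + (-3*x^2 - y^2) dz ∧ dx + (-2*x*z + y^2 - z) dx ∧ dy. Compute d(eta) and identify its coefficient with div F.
d(eta) = (-2*x - 2*y - 1) dx ∧ dy ∧ dz; div F = -2*x - 2*y - 1

For a 2-form in R^3 of the form above, applying d gives a 3-form with coefficient ∂P/∂x + ∂Q/∂y + ∂R/∂z:
  ∂P/∂x = 0
  ∂Q/∂y = -2*y
  ∂R/∂z = -2*x - 1
Sum = -2*x - 2*y - 1, which is exactly div F.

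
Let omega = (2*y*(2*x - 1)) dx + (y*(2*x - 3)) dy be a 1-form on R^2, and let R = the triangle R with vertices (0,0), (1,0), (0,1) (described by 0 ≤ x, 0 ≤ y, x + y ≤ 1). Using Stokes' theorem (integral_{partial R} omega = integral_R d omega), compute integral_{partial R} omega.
integral_(partial R) omega = 2/3

Stokes: integral_partial_R omega = integral_R d omega with d omega = (∂Q/∂x - ∂P/∂y) dx ∧ dy.
  ∂Q/∂x = 2*y
  ∂P/∂y = 4*x - 2
  integrand = ∂Q/∂x - ∂P/∂y = -4*x + 2*y + 2.
Integrating over R: integral_0^1 integral_0^{1-x} (-4*x + 2*y + 2) dy dx = 2/3.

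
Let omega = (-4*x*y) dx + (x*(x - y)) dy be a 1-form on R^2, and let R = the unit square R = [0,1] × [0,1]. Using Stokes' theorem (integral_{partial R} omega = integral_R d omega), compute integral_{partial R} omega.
integral_(partial R) omega = 5/2

Stokes: integral_partial_R omega = integral_R d omega with d omega = (∂Q/∂x - ∂P/∂y) dx ∧ dy.
  ∂Q/∂x = 2*x - y
  ∂P/∂y = -4*x
  integrand = ∂Q/∂x - ∂P/∂y = 6*x - y.
Integrating over R: integral_0^1 integral_0^1 (6*x - y) dx dy = 5/2.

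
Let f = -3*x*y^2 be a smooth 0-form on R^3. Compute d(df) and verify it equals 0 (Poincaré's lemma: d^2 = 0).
d(df) = 0

Step 1: df = sum_i (∂f/∂x_i) dx_i = (-3*y^2) dx + (-6*x*y) dy + (0) dz.
Step 2: Apply d again. Using the 1-form formula, the coefficient of dx ∧ dy in d(df) is ∂^2 f/∂x ∂y - ∂^2 f/∂y ∂x = (-6*y) - (-6*y) = 0 (equality of mixed partials for smooth f).
Similarly for dx ∧ dz and dy ∧ dz — all coefficients vanish. So d(df) = 0.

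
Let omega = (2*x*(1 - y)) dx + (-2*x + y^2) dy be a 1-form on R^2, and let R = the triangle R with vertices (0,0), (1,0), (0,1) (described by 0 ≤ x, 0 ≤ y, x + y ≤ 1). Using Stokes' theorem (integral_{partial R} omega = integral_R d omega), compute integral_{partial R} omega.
integral_(partial R) omega = -2/3

Stokes: integral_partial_R omega = integral_R d omega with d omega = (∂Q/∂x - ∂P/∂y) dx ∧ dy.
  ∂Q/∂x = -2
  ∂P/∂y = -2*x
  integrand = ∂Q/∂x - ∂P/∂y = 2*x - 2.
Integrating over R: integral_0^1 integral_0^{1-x} (2*x - 2) dy dx = -2/3.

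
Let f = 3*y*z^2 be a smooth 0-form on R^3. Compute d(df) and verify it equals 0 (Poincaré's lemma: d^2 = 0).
d(df) = 0

Step 1: df = sum_i (∂f/∂x_i) dx_i = (0) dx + (3*z^2) dy + (6*y*z) dz.
Step 2: Apply d again. Using the 1-form formula, the coefficient of dx ∧ dy in d(df) is ∂^2 f/∂x ∂y - ∂^2 f/∂y ∂x = (0) - (0) = 0 (equality of mixed partials for smooth f).
Similarly for dx ∧ dz and dy ∧ dz — all coefficients vanish. So d(df) = 0.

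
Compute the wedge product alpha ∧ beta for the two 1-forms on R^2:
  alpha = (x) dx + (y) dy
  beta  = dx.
alpha ∧ beta = (-y) dx ∧ dy

Distribute the wedge, using dx_i ∧ dx_j = -dx_j ∧ dx_i and dx_i ∧ dx_i = 0. For each pair (i, j) with i < j, the coefficient of dx_i ∧ dx_j in alpha ∧ beta is (alpha_i * beta_j - alpha_j * beta_i). Collecting: alpha ∧ beta = (-y) dx ∧ dy.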